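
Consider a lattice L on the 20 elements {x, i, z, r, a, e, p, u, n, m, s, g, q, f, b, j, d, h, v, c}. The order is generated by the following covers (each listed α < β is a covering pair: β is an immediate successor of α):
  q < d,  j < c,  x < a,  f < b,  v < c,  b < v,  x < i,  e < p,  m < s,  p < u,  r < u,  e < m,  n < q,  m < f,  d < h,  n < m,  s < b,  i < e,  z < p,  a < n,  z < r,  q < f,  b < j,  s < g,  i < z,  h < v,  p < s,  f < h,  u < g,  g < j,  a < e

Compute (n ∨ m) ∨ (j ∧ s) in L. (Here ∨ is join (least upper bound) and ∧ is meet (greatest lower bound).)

s

n ∨ m = m
j ∧ s = s
m ∨ s = s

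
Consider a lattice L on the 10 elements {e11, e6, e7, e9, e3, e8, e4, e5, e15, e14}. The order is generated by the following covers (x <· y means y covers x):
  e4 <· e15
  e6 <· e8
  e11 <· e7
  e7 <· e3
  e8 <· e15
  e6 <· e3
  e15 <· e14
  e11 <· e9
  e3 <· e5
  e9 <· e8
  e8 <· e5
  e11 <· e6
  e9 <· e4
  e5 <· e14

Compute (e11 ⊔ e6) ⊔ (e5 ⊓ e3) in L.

e11 ∨ e6 = e6
e5 ∧ e3 = e3
e6 ∨ e3 = e3

e3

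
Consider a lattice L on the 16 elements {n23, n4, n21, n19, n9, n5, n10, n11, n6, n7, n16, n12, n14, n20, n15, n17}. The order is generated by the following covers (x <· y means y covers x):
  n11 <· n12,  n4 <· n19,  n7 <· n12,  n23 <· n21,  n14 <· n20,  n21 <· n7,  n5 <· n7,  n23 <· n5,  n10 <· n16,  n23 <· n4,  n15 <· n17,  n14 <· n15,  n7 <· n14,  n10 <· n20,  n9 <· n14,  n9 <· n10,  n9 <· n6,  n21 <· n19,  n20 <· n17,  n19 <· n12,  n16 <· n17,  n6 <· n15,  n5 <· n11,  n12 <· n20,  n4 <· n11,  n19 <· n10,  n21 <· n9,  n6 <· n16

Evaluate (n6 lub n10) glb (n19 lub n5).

n19

n6 ∨ n10 = n16
n19 ∨ n5 = n12
n16 ∧ n12 = n19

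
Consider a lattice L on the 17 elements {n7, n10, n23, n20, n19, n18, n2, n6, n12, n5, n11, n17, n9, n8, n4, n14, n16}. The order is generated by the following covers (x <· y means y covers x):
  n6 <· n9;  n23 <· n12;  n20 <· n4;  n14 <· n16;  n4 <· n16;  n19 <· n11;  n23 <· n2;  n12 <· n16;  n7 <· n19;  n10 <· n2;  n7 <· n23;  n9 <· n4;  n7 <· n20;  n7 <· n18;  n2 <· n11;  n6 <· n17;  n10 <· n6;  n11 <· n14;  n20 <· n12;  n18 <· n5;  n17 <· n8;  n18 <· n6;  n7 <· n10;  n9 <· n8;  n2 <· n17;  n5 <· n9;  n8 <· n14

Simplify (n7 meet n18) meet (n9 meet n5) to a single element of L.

n7 ∧ n18 = n7
n9 ∧ n5 = n5
n7 ∧ n5 = n7

n7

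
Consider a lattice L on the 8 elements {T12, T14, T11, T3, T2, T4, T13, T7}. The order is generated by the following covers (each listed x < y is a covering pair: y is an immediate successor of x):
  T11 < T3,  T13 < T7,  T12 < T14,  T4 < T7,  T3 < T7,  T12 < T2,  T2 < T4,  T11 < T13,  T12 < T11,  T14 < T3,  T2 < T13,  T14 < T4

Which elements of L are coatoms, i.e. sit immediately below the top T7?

The coatoms are exactly the elements covered by T7: T13, T3, T4.

T13, T3, T4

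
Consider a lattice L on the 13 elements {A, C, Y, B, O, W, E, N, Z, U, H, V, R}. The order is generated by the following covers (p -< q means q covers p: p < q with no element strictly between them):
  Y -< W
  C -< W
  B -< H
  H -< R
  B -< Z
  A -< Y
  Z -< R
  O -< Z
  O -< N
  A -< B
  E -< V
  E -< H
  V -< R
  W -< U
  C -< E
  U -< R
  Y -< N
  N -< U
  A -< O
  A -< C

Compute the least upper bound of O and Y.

N

Common upper bounds of {O, Y}: N, R, U.
The least among these is N.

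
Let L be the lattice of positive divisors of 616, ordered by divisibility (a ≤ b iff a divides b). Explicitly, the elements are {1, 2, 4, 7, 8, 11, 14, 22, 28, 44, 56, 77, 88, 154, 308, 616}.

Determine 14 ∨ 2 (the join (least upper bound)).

Common upper bounds of {14, 2}: 14, 154, 28, 308, 56, 616.
The least among these is 14.

14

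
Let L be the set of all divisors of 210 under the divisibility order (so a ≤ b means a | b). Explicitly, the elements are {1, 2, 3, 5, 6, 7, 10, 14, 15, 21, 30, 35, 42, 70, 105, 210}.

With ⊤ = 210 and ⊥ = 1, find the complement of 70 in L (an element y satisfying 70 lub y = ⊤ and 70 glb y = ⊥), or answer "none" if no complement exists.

3

Need y with 70 ∨ y = 210 and 70 ∧ y = 1.
Checking each element gives: 3.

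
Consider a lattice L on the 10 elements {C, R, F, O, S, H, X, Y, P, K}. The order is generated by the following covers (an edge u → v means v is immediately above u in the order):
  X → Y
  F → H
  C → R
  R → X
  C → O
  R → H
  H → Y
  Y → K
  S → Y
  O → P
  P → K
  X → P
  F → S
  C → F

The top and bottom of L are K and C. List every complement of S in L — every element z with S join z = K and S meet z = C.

Need z with S ∨ z = K and S ∧ z = C.
Checking each element gives: O, P.

O, P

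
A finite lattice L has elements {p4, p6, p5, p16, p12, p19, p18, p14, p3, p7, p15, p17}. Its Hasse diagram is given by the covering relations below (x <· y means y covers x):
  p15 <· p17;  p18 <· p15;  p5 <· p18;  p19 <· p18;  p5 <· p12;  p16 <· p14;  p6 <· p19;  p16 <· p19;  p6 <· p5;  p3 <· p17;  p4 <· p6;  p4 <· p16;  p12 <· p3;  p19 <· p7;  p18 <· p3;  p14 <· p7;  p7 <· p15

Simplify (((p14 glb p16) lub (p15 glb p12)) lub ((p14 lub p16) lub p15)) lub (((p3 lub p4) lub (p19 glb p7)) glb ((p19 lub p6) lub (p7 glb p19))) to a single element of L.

p15

p14 ∧ p16 = p16
p15 ∧ p12 = p5
p16 ∨ p5 = p18
p14 ∨ p16 = p14
p14 ∨ p15 = p15
p18 ∨ p15 = p15
p3 ∨ p4 = p3
p19 ∧ p7 = p19
p3 ∨ p19 = p3
p19 ∨ p6 = p19
p7 ∧ p19 = p19
p19 ∨ p19 = p19
p3 ∧ p19 = p19
p15 ∨ p19 = p15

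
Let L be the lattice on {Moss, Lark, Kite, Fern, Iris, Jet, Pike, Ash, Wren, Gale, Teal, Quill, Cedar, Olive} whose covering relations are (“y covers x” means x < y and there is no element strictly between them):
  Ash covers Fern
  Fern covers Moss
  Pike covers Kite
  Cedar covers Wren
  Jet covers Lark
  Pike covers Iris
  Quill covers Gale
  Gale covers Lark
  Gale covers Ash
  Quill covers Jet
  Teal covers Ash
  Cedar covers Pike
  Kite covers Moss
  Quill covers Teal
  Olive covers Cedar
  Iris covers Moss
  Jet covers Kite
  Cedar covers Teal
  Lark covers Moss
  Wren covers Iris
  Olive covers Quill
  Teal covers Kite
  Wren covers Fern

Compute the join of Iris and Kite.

Common upper bounds of {Iris, Kite}: Cedar, Olive, Pike.
The least among these is Pike.

Pike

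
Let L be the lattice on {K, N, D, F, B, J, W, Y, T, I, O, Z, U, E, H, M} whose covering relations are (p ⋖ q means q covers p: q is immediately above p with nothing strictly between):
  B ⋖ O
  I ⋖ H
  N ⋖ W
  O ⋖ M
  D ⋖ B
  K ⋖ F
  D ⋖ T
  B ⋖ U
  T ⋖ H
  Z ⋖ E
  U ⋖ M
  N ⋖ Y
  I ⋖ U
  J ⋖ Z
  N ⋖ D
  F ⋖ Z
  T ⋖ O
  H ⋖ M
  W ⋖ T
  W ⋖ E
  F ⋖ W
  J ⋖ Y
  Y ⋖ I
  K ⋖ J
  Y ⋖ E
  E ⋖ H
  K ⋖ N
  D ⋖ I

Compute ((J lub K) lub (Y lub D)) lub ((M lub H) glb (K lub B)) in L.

U

J ∨ K = J
Y ∨ D = I
J ∨ I = I
M ∨ H = M
K ∨ B = B
M ∧ B = B
I ∨ B = U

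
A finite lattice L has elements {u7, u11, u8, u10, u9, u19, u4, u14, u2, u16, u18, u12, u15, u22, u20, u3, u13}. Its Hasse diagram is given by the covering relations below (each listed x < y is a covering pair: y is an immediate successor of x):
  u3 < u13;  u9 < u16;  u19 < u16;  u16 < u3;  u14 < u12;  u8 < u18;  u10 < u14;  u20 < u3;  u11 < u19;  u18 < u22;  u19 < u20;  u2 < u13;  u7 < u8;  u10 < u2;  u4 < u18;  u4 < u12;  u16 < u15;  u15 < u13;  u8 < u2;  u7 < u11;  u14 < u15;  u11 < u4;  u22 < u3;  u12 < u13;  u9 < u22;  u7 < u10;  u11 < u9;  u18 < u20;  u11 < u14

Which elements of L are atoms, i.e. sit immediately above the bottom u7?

u10, u11, u8

The atoms are exactly the elements that cover u7: u10, u11, u8.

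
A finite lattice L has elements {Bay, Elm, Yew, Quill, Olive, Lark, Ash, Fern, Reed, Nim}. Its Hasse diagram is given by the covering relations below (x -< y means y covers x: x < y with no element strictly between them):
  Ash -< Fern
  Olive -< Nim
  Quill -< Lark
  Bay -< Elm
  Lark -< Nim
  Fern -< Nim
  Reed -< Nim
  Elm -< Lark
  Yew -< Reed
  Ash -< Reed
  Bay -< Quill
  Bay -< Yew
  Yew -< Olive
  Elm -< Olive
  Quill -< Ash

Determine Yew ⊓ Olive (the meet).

Common lower bounds of {Yew, Olive}: Bay, Yew.
The greatest among these is Yew.

Yew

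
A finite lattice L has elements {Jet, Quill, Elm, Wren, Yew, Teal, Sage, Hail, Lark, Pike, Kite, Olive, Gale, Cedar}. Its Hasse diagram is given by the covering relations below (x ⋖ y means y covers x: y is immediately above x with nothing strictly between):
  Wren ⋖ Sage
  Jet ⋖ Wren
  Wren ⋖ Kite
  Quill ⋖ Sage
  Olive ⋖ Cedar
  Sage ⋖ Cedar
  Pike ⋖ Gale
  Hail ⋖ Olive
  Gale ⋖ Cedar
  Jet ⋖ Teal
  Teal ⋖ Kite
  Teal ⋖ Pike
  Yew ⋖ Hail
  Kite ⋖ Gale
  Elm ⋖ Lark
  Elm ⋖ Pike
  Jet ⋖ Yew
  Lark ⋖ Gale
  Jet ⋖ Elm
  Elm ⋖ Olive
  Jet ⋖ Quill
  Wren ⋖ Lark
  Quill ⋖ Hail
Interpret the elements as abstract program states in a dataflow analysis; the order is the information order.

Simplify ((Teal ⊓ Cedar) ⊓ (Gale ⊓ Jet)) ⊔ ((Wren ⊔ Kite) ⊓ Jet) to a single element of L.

Jet

Teal ∧ Cedar = Teal
Gale ∧ Jet = Jet
Teal ∧ Jet = Jet
Wren ∨ Kite = Kite
Kite ∧ Jet = Jet
Jet ∨ Jet = Jet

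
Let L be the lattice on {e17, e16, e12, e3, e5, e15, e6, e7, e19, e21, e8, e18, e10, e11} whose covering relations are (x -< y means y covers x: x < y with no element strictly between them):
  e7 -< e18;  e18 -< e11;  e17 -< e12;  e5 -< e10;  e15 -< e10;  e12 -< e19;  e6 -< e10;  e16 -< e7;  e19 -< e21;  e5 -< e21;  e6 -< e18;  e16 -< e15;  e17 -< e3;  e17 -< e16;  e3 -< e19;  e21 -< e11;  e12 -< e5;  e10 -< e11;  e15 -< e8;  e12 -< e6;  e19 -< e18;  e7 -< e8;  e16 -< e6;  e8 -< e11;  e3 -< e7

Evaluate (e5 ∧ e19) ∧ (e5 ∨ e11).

e5 ∧ e19 = e12
e5 ∨ e11 = e11
e12 ∧ e11 = e12

e12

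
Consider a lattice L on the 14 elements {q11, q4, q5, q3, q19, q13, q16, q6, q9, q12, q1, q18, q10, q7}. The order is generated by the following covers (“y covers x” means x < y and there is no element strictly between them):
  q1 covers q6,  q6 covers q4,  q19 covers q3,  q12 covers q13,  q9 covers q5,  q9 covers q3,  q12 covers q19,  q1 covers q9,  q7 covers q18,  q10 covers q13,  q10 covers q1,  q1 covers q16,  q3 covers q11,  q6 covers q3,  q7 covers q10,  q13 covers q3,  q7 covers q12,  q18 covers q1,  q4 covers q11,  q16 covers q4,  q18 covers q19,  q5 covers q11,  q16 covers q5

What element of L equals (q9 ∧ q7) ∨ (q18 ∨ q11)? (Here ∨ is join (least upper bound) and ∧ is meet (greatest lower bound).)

q9 ∧ q7 = q9
q18 ∨ q11 = q18
q9 ∨ q18 = q18

q18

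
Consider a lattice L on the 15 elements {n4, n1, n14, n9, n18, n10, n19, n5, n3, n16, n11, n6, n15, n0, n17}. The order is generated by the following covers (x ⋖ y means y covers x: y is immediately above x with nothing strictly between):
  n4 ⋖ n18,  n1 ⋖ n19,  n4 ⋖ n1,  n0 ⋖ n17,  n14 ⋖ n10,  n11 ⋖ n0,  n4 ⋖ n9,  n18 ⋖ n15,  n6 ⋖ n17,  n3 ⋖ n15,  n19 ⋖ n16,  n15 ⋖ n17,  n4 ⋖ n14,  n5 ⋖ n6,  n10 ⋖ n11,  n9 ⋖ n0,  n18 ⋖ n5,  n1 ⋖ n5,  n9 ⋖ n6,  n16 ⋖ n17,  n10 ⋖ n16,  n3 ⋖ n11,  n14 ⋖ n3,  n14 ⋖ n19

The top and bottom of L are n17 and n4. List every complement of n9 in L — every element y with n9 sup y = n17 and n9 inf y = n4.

Need y with n9 ∨ y = n17 and n9 ∧ y = n4.
Checking each element gives: n15, n16, n19.

n15, n16, n19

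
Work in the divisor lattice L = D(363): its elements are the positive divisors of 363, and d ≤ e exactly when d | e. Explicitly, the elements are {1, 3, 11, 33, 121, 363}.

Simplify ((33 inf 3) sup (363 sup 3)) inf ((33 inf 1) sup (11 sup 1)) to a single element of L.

33 ∧ 3 = 3
363 ∨ 3 = 363
3 ∨ 363 = 363
33 ∧ 1 = 1
11 ∨ 1 = 11
1 ∨ 11 = 11
363 ∧ 11 = 11

11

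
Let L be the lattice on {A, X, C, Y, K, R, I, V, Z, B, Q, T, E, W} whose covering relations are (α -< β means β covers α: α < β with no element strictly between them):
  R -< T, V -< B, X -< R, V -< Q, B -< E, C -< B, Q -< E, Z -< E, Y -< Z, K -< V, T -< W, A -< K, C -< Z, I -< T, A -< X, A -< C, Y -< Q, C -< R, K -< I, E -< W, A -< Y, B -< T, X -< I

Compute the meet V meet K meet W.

Common lower bounds of {V, K, W}: A, K.
The greatest among these is K.

K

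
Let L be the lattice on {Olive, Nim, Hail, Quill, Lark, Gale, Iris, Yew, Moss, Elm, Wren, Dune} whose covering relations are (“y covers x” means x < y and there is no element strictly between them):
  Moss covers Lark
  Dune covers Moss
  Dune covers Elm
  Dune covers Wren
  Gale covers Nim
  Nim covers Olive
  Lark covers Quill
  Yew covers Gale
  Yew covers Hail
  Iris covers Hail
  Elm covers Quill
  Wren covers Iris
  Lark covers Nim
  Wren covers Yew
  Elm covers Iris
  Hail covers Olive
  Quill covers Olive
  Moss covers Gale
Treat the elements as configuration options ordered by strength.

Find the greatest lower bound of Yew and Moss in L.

Common lower bounds of {Yew, Moss}: Gale, Nim, Olive.
The greatest among these is Gale.

Gale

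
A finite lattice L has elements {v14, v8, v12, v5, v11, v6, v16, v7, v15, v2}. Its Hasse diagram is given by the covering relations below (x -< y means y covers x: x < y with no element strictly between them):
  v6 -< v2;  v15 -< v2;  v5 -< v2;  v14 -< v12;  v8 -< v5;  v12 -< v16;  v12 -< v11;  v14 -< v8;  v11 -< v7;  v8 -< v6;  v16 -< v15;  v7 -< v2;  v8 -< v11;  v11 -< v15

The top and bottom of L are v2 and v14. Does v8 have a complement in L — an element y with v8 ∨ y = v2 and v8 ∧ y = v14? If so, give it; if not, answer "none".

For every candidate y, either v8 ∨ y ≠ v2 or v8 ∧ y ≠ v14; no complement exists.

none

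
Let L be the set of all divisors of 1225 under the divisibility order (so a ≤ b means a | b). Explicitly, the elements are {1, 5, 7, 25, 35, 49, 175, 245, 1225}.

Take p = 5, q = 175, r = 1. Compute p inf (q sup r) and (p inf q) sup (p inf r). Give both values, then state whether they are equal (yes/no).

q sup r = 175, so p inf (q sup r) = 5 inf 175 = 5.
p inf q = 5 and p inf r = 1, so (p inf q) sup (p inf r) = 5 sup 1 = 5.
Equal: yes.

5; 5; yes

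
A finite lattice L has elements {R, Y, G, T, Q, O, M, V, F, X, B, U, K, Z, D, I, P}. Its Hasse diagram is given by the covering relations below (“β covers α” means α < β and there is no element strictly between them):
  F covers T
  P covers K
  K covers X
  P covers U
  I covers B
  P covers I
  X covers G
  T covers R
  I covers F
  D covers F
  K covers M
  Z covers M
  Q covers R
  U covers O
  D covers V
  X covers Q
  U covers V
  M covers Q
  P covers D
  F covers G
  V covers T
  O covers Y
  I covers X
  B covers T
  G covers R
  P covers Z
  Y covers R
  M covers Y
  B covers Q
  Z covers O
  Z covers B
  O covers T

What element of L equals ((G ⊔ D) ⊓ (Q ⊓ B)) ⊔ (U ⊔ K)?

G ∨ D = D
Q ∧ B = Q
D ∧ Q = R
U ∨ K = P
R ∨ P = P

P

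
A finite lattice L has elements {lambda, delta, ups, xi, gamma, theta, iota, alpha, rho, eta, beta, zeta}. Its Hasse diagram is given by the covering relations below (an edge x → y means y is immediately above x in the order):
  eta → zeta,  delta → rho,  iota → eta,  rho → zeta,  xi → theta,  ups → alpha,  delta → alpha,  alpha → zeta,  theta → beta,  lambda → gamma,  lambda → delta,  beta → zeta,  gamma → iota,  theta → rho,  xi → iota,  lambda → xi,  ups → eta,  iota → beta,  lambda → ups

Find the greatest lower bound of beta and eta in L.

Common lower bounds of {beta, eta}: gamma, iota, lambda, xi.
The greatest among these is iota.

iota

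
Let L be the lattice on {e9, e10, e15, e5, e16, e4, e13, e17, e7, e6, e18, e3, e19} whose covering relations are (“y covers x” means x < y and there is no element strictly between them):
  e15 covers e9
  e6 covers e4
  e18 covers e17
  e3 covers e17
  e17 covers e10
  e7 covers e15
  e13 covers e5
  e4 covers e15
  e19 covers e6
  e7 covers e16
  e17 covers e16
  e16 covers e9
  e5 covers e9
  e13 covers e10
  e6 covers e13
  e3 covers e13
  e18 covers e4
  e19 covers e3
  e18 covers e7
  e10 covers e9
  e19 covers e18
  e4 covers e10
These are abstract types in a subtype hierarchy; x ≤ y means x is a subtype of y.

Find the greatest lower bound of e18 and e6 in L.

Common lower bounds of {e18, e6}: e10, e15, e4, e9.
The greatest among these is e4.

e4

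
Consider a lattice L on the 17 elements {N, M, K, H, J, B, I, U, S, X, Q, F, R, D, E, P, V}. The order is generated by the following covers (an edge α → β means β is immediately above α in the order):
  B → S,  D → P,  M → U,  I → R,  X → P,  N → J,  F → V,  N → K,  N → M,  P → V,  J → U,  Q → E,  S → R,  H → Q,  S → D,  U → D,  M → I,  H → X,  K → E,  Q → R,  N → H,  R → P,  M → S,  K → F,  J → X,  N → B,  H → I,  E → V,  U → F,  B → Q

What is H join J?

Common upper bounds of {H, J}: P, V, X.
The least among these is X.

X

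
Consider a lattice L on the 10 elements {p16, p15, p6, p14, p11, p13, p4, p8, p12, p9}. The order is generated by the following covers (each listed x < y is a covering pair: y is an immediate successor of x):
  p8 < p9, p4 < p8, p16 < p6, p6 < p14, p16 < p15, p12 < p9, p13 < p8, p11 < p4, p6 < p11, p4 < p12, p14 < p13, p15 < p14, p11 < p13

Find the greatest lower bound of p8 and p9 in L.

Common lower bounds of {p8, p9}: p11, p13, p14, p15, p16, p4, p6, p8.
The greatest among these is p8.

p8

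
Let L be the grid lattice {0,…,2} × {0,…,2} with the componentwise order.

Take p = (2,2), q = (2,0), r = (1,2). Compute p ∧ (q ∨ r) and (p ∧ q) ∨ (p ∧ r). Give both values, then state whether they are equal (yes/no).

q ∨ r = (2,2), so p ∧ (q ∨ r) = (2,2) ∧ (2,2) = (2,2).
p ∧ q = (2,0) and p ∧ r = (1,2), so (p ∧ q) ∨ (p ∧ r) = (2,0) ∨ (1,2) = (2,2).
Equal: yes.

(2,2); (2,2); yes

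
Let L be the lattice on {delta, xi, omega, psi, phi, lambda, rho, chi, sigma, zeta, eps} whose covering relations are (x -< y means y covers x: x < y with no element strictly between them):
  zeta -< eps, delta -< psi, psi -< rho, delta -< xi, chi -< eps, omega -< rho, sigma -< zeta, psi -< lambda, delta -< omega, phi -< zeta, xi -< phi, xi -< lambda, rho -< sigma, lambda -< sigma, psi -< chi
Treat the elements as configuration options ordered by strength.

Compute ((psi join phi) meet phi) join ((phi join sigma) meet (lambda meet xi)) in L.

phi

psi ∨ phi = zeta
zeta ∧ phi = phi
phi ∨ sigma = zeta
lambda ∧ xi = xi
zeta ∧ xi = xi
phi ∨ xi = phi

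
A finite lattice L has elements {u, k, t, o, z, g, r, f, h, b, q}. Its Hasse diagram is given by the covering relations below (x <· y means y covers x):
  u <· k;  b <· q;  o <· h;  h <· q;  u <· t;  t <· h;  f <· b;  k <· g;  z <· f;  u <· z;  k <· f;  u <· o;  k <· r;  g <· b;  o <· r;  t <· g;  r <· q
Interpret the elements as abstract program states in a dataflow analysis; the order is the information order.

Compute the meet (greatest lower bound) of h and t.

Common lower bounds of {h, t}: t, u.
The greatest among these is t.

t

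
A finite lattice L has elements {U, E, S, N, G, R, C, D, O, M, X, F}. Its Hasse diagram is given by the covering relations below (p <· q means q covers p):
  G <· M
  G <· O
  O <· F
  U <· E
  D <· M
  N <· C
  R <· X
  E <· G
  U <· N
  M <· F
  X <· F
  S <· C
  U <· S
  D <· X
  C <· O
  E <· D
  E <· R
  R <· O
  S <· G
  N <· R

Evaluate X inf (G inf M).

G ∧ M = G
X ∧ G = E

E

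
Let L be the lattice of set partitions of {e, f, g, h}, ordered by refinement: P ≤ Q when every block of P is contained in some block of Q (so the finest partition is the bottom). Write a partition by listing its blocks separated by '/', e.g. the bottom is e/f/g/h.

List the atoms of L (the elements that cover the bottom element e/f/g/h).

e/f/gh, e/fg/h, e/fh/g, ef/g/h, eg/f/h, eh/f/g

The atoms are exactly the elements that cover e/f/g/h: e/f/gh, e/fg/h, e/fh/g, ef/g/h, eg/f/h, eh/f/g.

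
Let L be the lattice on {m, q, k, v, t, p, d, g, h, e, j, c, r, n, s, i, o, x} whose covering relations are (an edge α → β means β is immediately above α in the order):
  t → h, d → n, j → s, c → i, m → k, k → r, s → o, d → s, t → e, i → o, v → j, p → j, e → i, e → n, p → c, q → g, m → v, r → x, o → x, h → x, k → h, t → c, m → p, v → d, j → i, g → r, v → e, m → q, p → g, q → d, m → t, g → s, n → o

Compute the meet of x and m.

m

Common lower bounds of {x, m}: m.
The greatest among these is m.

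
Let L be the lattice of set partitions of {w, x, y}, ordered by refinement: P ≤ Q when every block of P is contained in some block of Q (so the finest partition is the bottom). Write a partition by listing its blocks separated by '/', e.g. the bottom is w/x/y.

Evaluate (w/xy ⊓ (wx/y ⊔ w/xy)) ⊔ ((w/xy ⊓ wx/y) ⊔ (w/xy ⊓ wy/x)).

w/xy

wx/y ∨ w/xy = wxy
w/xy ∧ wxy = w/xy
w/xy ∧ wx/y = w/x/y
w/xy ∧ wy/x = w/x/y
w/x/y ∨ w/x/y = w/x/y
w/xy ∨ w/x/y = w/xy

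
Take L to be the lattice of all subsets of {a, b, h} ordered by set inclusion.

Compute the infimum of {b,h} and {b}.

{b}

Under ⊆, meet is intersection: {b,h} ∩ {b} = {b}.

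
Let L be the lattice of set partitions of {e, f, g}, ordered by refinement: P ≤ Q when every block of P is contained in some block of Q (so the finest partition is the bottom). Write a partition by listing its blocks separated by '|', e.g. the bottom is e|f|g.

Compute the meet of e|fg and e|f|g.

e|f|g

The meet (common refinement) of e|fg and e|f|g intersects blocks pairwise, giving e|f|g.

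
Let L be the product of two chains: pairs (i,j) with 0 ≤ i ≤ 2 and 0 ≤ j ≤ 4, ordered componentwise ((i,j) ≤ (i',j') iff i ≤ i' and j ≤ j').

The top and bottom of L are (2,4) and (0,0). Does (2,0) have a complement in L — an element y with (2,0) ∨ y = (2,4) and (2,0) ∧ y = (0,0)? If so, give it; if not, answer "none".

Need y with (2,0) ∨ y = (2,4) and (2,0) ∧ y = (0,0).
Checking each element gives: (0,4).

(0,4)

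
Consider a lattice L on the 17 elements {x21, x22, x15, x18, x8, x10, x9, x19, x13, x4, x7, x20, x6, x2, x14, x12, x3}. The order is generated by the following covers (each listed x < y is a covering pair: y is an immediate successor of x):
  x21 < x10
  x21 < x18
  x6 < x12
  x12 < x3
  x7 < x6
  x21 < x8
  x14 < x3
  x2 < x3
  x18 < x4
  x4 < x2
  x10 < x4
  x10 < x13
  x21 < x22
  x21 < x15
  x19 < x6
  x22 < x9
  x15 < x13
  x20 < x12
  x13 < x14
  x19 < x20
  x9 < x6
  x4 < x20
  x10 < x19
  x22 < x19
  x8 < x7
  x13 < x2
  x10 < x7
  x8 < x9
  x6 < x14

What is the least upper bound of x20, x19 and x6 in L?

Common upper bounds of {x20, x19, x6}: x12, x3.
The least among these is x12.

x12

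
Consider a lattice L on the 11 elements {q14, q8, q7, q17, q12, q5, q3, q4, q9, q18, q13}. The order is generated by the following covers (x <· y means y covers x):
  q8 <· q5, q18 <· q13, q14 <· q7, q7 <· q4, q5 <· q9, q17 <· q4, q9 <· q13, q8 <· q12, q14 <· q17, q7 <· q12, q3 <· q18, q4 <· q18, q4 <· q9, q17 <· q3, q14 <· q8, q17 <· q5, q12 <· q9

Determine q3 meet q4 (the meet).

Common lower bounds of {q3, q4}: q14, q17.
The greatest among these is q17.

q17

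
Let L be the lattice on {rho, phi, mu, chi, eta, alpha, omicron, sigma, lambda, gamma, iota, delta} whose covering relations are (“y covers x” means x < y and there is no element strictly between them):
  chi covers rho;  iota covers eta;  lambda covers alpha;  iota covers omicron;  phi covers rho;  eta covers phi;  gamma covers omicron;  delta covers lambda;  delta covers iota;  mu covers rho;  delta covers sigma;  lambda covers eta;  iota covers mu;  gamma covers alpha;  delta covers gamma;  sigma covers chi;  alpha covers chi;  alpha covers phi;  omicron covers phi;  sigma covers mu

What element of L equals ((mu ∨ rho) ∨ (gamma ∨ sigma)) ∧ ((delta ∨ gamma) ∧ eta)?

mu ∨ rho = mu
gamma ∨ sigma = delta
mu ∨ delta = delta
delta ∨ gamma = delta
delta ∧ eta = eta
delta ∧ eta = eta

eta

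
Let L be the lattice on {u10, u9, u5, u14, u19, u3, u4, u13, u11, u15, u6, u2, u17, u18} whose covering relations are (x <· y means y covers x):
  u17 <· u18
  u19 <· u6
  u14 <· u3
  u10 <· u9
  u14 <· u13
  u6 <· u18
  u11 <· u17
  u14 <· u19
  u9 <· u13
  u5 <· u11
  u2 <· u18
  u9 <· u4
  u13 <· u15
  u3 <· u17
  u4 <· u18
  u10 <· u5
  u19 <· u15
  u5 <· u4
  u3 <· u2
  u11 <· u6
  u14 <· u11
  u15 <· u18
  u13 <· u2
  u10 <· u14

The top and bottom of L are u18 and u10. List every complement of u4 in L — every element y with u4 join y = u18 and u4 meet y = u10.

u14, u19, u3

Need y with u4 ∨ y = u18 and u4 ∧ y = u10.
Checking each element gives: u14, u19, u3.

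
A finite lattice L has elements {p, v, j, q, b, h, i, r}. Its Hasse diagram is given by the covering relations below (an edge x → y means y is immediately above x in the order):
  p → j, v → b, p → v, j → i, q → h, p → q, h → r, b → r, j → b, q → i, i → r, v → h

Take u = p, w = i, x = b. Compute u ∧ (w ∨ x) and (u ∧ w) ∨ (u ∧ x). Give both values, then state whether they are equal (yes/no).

w ∨ x = r, so u ∧ (w ∨ x) = p ∧ r = p.
u ∧ w = p and u ∧ x = p, so (u ∧ w) ∨ (u ∧ x) = p ∨ p = p.
Equal: yes.

p; p; yes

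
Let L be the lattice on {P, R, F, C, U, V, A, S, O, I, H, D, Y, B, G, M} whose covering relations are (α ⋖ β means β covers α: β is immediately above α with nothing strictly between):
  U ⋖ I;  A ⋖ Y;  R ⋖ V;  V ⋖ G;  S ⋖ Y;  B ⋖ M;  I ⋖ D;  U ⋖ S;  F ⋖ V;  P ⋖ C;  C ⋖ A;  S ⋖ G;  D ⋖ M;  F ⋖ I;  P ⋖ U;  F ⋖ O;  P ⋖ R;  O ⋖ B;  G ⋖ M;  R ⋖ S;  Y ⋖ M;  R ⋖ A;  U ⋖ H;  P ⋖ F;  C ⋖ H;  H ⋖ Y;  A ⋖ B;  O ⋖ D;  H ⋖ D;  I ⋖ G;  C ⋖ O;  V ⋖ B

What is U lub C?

Common upper bounds of {U, C}: D, H, M, Y.
The least among these is H.

H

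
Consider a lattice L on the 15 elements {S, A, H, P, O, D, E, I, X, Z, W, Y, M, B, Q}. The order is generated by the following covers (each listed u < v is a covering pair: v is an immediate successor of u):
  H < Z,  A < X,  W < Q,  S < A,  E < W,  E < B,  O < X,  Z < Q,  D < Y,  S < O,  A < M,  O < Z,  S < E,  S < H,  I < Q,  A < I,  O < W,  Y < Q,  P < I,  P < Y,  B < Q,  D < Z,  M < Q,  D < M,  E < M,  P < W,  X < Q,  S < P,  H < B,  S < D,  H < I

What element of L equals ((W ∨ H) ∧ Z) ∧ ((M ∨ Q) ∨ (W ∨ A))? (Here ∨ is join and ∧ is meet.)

Z

W ∨ H = Q
Q ∧ Z = Z
M ∨ Q = Q
W ∨ A = Q
Q ∨ Q = Q
Z ∧ Q = Z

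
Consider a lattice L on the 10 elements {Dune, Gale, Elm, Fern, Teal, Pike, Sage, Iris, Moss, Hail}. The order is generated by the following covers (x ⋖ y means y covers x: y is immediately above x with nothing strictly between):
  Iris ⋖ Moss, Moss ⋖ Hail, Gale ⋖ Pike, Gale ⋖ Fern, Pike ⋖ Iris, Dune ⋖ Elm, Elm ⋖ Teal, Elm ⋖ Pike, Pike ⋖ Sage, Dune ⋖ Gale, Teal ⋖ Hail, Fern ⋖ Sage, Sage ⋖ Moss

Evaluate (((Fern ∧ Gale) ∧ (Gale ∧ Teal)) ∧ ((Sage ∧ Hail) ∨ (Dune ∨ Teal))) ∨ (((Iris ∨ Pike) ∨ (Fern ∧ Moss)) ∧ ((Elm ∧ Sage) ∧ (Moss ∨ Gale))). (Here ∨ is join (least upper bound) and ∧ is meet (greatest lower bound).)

Fern ∧ Gale = Gale
Gale ∧ Teal = Dune
Gale ∧ Dune = Dune
Sage ∧ Hail = Sage
Dune ∨ Teal = Teal
Sage ∨ Teal = Hail
Dune ∧ Hail = Dune
Iris ∨ Pike = Iris
Fern ∧ Moss = Fern
Iris ∨ Fern = Moss
Elm ∧ Sage = Elm
Moss ∨ Gale = Moss
Elm ∧ Moss = Elm
Moss ∧ Elm = Elm
Dune ∨ Elm = Elm

Elm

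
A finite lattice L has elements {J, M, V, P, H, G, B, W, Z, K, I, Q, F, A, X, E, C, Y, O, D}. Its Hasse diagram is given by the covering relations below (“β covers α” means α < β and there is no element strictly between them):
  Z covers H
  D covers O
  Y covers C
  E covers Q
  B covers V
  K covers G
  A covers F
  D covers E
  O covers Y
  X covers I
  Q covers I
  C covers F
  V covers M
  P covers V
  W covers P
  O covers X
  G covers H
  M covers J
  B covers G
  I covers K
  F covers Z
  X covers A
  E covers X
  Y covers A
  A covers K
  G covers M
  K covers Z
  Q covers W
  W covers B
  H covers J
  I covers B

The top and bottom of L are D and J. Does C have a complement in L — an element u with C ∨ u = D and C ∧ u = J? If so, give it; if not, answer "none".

P

Need u with C ∨ u = D and C ∧ u = J.
Checking each element gives: P.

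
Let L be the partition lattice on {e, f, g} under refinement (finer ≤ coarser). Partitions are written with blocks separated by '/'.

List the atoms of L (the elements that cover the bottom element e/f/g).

The atoms are exactly the elements that cover e/f/g: e/fg, ef/g, eg/f.

e/fg, ef/g, eg/f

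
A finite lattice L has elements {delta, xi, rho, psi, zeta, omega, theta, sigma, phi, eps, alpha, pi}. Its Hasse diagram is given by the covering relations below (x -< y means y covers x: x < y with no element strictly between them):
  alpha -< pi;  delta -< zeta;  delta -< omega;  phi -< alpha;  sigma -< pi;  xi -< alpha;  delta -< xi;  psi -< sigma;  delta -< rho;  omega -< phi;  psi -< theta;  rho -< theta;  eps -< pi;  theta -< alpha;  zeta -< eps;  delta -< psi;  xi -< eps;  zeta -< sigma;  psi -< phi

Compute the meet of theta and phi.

Common lower bounds of {theta, phi}: delta, psi.
The greatest among these is psi.

psi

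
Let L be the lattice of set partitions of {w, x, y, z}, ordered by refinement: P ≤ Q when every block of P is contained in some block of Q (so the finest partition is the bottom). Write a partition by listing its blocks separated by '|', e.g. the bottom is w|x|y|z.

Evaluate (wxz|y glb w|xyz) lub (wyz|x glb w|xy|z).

wxz|y ∧ w|xyz = w|xz|y
wyz|x ∧ w|xy|z = w|x|y|z
w|xz|y ∨ w|x|y|z = w|xz|y

w|xz|y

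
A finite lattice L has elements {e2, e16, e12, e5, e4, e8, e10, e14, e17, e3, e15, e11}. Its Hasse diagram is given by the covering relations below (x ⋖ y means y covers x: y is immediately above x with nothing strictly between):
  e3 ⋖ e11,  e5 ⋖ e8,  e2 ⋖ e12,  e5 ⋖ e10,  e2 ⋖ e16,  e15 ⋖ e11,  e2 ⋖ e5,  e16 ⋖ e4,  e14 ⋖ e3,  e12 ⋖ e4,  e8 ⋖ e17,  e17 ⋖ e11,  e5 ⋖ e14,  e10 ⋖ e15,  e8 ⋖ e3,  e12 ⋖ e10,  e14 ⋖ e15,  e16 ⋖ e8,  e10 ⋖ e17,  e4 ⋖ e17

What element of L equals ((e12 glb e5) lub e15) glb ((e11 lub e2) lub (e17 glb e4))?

e15

e12 ∧ e5 = e2
e2 ∨ e15 = e15
e11 ∨ e2 = e11
e17 ∧ e4 = e4
e11 ∨ e4 = e11
e15 ∧ e11 = e15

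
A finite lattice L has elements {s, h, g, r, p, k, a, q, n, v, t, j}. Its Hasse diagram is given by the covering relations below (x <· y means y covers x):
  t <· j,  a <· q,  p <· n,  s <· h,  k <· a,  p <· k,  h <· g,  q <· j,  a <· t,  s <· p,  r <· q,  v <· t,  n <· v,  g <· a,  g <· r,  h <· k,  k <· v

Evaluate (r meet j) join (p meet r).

r ∧ j = r
p ∧ r = s
r ∨ s = r

r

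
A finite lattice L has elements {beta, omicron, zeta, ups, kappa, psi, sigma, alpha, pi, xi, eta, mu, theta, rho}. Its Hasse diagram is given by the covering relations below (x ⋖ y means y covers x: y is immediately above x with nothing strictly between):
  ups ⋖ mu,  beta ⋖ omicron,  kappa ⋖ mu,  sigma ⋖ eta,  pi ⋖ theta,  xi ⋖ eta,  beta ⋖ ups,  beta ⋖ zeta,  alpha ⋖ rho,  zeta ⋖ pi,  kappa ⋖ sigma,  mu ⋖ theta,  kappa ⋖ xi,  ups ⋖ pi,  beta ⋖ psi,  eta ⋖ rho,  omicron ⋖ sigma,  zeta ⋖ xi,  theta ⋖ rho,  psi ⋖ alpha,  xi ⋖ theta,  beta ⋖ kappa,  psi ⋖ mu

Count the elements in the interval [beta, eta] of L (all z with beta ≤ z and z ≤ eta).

The interval [beta, eta] = {beta, eta, kappa, omicron, sigma, xi, zeta}, which has 7 elements.

7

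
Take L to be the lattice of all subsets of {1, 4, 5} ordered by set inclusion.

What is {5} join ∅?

Common upper bounds of {{5}, ∅}: {1,4,5}, {1,5}, {4,5}, {5}.
The least among these is {5}.

{5}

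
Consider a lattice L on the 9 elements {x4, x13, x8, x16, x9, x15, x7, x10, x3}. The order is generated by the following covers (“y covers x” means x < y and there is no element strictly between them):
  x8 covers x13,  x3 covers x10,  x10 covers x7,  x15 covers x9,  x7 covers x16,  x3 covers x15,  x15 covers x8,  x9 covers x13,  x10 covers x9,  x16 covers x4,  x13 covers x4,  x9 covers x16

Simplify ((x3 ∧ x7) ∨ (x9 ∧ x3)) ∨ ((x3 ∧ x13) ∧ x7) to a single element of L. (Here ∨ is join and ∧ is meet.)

x10

x3 ∧ x7 = x7
x9 ∧ x3 = x9
x7 ∨ x9 = x10
x3 ∧ x13 = x13
x13 ∧ x7 = x4
x10 ∨ x4 = x10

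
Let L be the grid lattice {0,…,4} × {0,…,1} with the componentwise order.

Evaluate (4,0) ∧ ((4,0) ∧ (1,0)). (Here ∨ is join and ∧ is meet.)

(4,0) ∧ (1,0) = (1,0)
(4,0) ∧ (1,0) = (1,0)

(1,0)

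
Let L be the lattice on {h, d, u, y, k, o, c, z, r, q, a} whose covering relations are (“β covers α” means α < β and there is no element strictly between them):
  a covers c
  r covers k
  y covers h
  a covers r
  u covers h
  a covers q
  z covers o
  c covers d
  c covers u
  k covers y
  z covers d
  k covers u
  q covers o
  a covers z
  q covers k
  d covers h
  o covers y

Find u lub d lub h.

c

Common upper bounds of {u, d, h}: a, c.
The least among these is c.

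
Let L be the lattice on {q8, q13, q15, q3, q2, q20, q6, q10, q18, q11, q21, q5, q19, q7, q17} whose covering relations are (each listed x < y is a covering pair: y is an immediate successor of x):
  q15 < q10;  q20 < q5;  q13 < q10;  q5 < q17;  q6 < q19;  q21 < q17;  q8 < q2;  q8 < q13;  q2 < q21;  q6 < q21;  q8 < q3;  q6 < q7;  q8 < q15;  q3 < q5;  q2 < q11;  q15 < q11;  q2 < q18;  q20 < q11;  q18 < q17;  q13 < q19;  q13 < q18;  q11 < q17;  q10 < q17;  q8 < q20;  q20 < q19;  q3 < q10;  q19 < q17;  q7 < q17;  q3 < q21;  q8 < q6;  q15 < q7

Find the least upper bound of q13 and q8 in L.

Common upper bounds of {q13, q8}: q10, q13, q17, q18, q19.
The least among these is q13.

q13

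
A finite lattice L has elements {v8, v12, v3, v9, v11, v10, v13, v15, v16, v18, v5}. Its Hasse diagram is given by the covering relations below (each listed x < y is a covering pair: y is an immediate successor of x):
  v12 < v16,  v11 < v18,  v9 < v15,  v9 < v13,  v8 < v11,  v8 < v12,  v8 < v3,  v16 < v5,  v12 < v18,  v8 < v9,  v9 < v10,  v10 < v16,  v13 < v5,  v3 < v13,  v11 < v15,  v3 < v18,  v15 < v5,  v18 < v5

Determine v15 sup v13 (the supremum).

v5

Common upper bounds of {v15, v13}: v5.
The least among these is v5.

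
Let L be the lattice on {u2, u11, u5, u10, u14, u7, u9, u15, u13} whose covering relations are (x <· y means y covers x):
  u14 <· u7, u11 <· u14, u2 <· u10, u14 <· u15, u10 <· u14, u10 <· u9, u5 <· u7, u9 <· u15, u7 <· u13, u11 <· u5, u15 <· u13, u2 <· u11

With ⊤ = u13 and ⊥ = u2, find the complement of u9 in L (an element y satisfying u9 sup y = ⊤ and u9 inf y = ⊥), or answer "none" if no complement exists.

Need y with u9 ∨ y = u13 and u9 ∧ y = u2.
Checking each element gives: u5.

u5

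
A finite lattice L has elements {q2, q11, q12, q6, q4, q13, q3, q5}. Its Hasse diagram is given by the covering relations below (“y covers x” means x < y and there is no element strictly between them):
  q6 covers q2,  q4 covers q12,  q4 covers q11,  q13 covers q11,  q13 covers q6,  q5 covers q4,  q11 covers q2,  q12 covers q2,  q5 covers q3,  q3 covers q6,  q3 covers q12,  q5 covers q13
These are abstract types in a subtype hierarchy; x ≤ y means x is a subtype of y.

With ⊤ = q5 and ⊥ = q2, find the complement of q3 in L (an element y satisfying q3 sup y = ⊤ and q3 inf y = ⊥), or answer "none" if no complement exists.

q11

Need y with q3 ∨ y = q5 and q3 ∧ y = q2.
Checking each element gives: q11.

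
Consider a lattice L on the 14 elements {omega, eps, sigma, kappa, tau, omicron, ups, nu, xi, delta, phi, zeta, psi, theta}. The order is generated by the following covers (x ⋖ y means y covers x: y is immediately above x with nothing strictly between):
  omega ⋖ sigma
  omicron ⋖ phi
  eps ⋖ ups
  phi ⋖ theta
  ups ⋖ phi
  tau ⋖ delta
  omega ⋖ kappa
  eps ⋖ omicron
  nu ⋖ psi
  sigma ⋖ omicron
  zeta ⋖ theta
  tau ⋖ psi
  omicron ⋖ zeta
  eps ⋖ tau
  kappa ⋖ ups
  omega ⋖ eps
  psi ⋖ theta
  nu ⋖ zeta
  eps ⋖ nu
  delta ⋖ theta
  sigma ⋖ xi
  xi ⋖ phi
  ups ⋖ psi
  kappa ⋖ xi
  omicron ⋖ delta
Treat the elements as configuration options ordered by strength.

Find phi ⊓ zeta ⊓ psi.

eps

Common lower bounds of {phi, zeta, psi}: eps, omega.
The greatest among these is eps.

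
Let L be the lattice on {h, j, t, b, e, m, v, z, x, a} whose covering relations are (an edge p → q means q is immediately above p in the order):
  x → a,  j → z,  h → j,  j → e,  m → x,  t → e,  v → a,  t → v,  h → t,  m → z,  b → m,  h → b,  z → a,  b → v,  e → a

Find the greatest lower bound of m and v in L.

b

Common lower bounds of {m, v}: b, h.
The greatest among these is b.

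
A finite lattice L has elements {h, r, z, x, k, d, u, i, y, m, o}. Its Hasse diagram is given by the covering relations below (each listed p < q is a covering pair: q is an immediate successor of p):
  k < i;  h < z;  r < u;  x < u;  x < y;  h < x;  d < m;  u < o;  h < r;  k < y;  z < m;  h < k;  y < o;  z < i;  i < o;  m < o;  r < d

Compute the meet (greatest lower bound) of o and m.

Common lower bounds of {o, m}: d, h, m, r, z.
The greatest among these is m.

m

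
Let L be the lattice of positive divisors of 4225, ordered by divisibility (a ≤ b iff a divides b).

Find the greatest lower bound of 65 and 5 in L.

5

In the divisibility order, the meet is the greatest common divisor: gcd(65, 5) = 5.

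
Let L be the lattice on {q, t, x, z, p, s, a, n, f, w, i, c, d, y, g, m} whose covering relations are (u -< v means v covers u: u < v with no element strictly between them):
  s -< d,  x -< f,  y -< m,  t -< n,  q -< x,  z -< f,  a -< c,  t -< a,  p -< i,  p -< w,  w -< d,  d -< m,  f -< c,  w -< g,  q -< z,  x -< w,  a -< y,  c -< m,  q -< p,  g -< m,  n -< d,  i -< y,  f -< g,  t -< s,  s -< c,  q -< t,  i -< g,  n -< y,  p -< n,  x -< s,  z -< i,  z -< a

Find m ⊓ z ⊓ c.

z

Common lower bounds of {m, z, c}: q, z.
The greatest among these is z.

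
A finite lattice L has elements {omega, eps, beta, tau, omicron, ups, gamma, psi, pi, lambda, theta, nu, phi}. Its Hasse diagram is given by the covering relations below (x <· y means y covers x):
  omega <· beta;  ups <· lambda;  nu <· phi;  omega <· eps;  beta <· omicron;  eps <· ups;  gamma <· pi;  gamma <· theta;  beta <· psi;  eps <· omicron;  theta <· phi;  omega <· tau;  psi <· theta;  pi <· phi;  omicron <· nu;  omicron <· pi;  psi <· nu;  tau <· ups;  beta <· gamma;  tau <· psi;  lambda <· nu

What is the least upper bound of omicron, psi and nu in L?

Common upper bounds of {omicron, psi, nu}: nu, phi.
The least among these is nu.

nu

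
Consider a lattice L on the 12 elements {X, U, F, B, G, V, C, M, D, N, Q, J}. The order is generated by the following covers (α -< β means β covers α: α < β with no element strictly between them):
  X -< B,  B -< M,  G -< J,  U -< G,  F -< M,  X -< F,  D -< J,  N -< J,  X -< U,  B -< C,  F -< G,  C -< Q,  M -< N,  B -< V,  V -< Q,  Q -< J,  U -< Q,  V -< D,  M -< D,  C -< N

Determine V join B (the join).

Common upper bounds of {V, B}: D, J, Q, V.
The least among these is V.

V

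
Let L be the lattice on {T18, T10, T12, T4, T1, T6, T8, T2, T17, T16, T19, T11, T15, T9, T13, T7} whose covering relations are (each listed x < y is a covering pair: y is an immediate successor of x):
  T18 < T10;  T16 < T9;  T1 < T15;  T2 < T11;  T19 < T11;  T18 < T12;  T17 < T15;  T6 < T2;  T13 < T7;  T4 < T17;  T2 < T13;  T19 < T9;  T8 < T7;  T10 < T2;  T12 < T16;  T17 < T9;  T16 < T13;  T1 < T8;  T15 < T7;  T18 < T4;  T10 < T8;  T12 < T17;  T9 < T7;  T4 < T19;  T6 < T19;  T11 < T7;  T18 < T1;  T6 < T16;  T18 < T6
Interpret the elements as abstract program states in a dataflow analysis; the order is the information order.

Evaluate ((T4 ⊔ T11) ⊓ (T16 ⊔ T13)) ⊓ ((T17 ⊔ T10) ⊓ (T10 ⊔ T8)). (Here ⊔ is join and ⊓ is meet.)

T4 ∨ T11 = T11
T16 ∨ T13 = T13
T11 ∧ T13 = T2
T17 ∨ T10 = T7
T10 ∨ T8 = T8
T7 ∧ T8 = T8
T2 ∧ T8 = T10

T10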